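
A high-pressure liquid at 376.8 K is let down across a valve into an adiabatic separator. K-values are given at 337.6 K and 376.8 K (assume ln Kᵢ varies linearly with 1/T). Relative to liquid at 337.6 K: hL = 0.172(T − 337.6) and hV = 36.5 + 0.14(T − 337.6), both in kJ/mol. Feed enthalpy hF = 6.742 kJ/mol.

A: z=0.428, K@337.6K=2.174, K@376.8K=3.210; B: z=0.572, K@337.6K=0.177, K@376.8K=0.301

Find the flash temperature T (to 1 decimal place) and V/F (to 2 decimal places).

Adiabatic flash: solve Rachford–Rice at each trial T, then check hF = ψ·hV(T) + (1−ψ)·hL(T).
  T = 337.6 K: K = (2.174, 0.177), RR gives ψ = 0.033, H_out = 1.198 kJ/mol
  T = 376.8 K: K = (3.210, 0.301), RR gives ψ = 0.353, H_out = 19.201 kJ/mol
  T = 357.2 K: K = (2.670, 0.234), RR gives ψ = 0.216, H_out = 11.134 kJ/mol
  T = 347.4 K: K = (2.416, 0.204), RR gives ψ = 0.134, H_out = 6.538 kJ/mol
  T = 352.3 K: K = (2.542, 0.219), RR gives ψ = 0.177, H_out = 8.907 kJ/mol
  T = 349.9 K: K = (2.480, 0.212), RR gives ψ = 0.157, H_out = 7.766 kJ/mol
  T = 348.6 K: K = (2.447, 0.208), RR gives ψ = 0.145, H_out = 7.133 kJ/mol
Linear interpolation between T = 347.4 (H_out = 6.538) and T = 348.6 (H_out = 7.133) on hF = 6.742 gives T ≈ 347.8 K, at which ψ = 0.14.

T = 347.8 K, V/F = 0.14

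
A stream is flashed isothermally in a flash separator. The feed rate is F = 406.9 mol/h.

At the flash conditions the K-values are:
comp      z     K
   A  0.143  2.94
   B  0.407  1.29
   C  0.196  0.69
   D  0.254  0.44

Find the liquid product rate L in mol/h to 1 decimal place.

Iterate (Newton) starting at V/F = 0.42:
  V/F = 0.420: g = 0.0022, g' = -0.352 → V/F = 0.426
Converged at V/F = 0.426.
Then V = V/F·F = 0.4264·406.9 = 173.5 mol/h and L = F − V = 233.4 mol/h.

L = 233.4 mol/h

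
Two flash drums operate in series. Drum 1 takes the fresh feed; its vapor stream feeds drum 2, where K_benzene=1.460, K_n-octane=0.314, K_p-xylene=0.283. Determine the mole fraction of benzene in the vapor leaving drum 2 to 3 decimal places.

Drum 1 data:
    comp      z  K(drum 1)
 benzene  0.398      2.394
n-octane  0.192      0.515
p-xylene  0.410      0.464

y_benzene (drum 2) = 0.884

Drum 1:
Material balance + equilibrium reduce to Σ zᵢ(Kᵢ−1)/(1+ψ₁(Kᵢ−1)) = 0.
Feasibility: ΣzᵢKᵢ = 1.242, Σzᵢ/Kᵢ = 1.423 — both > 1, two phases present.
Newton–Raphson from ψ₁ = 0.64:
  ψ₁ = 0.640: g = -0.1763, g' = -0.584 → ψ₁ = 0.338
  ψ₁ = 0.338: g = -0.0027, g' = -0.598 → ψ₁ = 0.334
Converged at ψ₁ = 0.334.
Drum-1 compositions:
  benzene: x = 0.272, y = 0.650
  n-octane: x = 0.229, y = 0.118
  p-xylene: x = 0.499, y = 0.232
Drum-2 feed = drum-1 vapor: z₂ = (0.6504, 0.1180, 0.2317).
Drum 2:
Iterate (Newton) starting at ψ₂ = 0.48:
  ψ₂ = 0.480: g = -0.1289, g' = -0.493 → ψ₂ = 0.218
  ψ₂ = 0.218: g = -0.0203, g' = -0.358 → ψ₂ = 0.162
  ψ₂ = 0.162: g = -0.0005, g' = -0.342 → ψ₂ = 0.160
Converged at ψ₂ = 0.160.
  benzene: x = 0.606, y = 0.884
  n-octane: x = 0.133, y = 0.042
  p-xylene: x = 0.262, y = 0.074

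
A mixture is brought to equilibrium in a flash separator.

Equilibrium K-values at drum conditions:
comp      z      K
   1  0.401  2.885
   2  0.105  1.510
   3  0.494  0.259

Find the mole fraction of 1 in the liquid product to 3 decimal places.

x_1 = 0.240

Rachford–Rice: g(ψ) = Σ zᵢ(Kᵢ−1)/(1+ψ(Kᵢ−1)) = 0.
g(0) = ΣzᵢKᵢ − 1 = 0.443 and g(1) = 1 − Σzᵢ/Kᵢ = -1.116, so a root lies in (0, 1).
Newton iteration, ψ⁰ = 0.5:
  ψ = 0.500: g = -0.1497, g' = -1.079 → ψ = 0.361
  ψ = 0.361: g = -0.0050, g' = -1.030 → ψ = 0.356
Converged at ψ = 0.356.
Compositions from xᵢ = zᵢ/(1+ψ(Kᵢ−1)), yᵢ = Kᵢxᵢ:
  1: x = 0.240, y = 0.692
  2: x = 0.089, y = 0.134
  3: x = 0.671, y = 0.174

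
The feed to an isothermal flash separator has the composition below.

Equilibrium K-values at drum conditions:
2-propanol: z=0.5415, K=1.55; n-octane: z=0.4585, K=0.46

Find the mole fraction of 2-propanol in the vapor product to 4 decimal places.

Rachford–Rice: g(V/F) = Σ zᵢ(Kᵢ−1)/(1+V/F(Kᵢ−1)) = 0.
Check two-phase: ΣzᵢKᵢ = 1.0502 > 1 and Σzᵢ/Kᵢ = 1.3461 > 1, so g(0) = 0.0502 > 0 and g(1) = -0.3461 < 0.
Newton–Raphson from V/F = 0.42:
  V/F = 0.4200: g = -0.07828, g' = -0.3317 → V/F = 0.1840
  V/F = 0.1840: g = -0.00446, g' = -0.2999 → V/F = 0.1692
  V/F = 0.1692: g = -0.00001, g' = -0.2990 → V/F = 0.1691
Converged at V/F = 0.1691.
Compositions from xᵢ = zᵢ/(1+V/F(Kᵢ−1)), yᵢ = Kᵢxᵢ:
  2-propanol: x = 0.4954, y = 0.7679
  n-octane: x = 0.5046, y = 0.2321

y_2-propanol = 0.7679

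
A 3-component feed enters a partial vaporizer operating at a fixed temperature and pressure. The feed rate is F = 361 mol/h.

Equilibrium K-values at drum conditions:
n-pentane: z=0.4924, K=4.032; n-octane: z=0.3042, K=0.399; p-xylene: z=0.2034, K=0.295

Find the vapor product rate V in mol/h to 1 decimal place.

V = 215.1 mol/h

Rachford–Rice: g(V/F) = Σ zᵢ(Kᵢ−1)/(1+V/F(Kᵢ−1)) = 0.
Feasibility: ΣzᵢKᵢ = 2.1667, Σzᵢ/Kᵢ = 1.5740 — both > 1, two phases present.
Newton iteration, V/F⁰ = 0.65:
  V/F = 0.6500: g = -0.06218, g' = -1.1533 → V/F = 0.5961
  V/F = 0.5961: g = -0.00041, g' = -1.1419 → V/F = 0.5957
Converged at V/F = 0.5957.
Then V = V/F·F = 0.5957·361 = 215.1 mol/h and L = F − V = 145.9 mol/h.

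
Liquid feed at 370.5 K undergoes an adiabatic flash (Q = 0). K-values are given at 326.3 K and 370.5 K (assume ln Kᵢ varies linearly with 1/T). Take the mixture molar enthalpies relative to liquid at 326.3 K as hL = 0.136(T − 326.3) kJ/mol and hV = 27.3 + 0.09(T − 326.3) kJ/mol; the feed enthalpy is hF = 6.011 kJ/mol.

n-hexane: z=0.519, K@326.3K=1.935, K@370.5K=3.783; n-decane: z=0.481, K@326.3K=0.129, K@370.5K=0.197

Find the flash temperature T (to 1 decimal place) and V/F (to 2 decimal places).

T = 332.9 K, V/F = 0.19

Adiabatic flash: solve Rachford–Rice at each trial T, then check hF = ψ·hV(T) + (1−ψ)·hL(T).
  T = 326.3 K: K = (1.935, 0.129), RR gives ψ = 0.081, H_out = 2.223 kJ/mol
  T = 370.5 K: K = (3.783, 0.197), RR gives ψ = 0.473, H_out = 17.975 kJ/mol
  T = 348.4 K: K = (2.764, 0.162), RR gives ψ = 0.346, H_out = 12.107 kJ/mol
  T = 337.4 K: K = (2.328, 0.145), RR gives ψ = 0.245, H_out = 8.067 kJ/mol
  T = 331.9 K: K = (2.127, 0.137), RR gives ψ = 0.175, H_out = 5.487 kJ/mol
  T = 334.6 K: K = (2.224, 0.141), RR gives ψ = 0.211, H_out = 6.816 kJ/mol
  T = 333.2 K: K = (2.174, 0.139), RR gives ψ = 0.193, H_out = 6.143 kJ/mol
Linear interpolation between T = 331.9 (H_out = 5.487) and T = 333.2 (H_out = 6.143) on hF = 6.011 gives T ≈ 332.9 K, at which ψ = 0.19.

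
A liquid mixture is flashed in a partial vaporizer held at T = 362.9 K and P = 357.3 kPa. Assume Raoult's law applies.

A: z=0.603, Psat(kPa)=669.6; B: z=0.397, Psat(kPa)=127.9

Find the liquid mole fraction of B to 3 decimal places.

Raoult's law: Kᵢ = Pᵢˢᵃᵗ/P = Pᵢˢᵃᵗ/357.3.
  K_A = 669.6/357.3 = 1.87406, K_B = 127.9/357.3 = 0.35796
Material balance + equilibrium reduce to Σ zᵢ(Kᵢ−1)/(1+V/F(Kᵢ−1)) = 0.
Check two-phase: ΣzᵢKᵢ = 1.272 > 1 and Σzᵢ/Kᵢ = 1.431 > 1, so g(0) = 0.272 > 0 and g(1) = -0.431 < 0.
Binary case is linear: z₁(K₁−1)(1+V/F(K₂−1)) + z₂(K₂−1)(1+V/F(K₁−1)) = 0
⇒ V/F = [z₁(K₁−1)+z₂(K₂−1)] / [−(K₁−1)(K₂−1)] = 0.2722/0.5612 = 0.485
Compositions from xᵢ = zᵢ/(1+V/F(Kᵢ−1)), yᵢ = Kᵢxᵢ:
  A: x = 0.423, y = 0.794
  B: x = 0.577, y = 0.206

x_B = 0.577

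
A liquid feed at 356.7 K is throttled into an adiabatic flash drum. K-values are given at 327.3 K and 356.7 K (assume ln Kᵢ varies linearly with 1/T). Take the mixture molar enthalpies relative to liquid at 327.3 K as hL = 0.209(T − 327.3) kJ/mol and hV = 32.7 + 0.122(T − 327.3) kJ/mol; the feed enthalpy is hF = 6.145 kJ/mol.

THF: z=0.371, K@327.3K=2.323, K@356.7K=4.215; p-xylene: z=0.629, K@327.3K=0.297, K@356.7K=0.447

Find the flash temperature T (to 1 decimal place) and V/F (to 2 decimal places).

Adiabatic flash: solve Rachford–Rice at each trial T, then check hF = ψ·hV(T) + (1−ψ)·hL(T).
  T = 327.3 K: K = (2.323, 0.297), RR gives ψ = 0.052, H_out = 1.710 kJ/mol
  T = 356.7 K: K = (4.215, 0.447), RR gives ψ = 0.475, H_out = 20.469 kJ/mol
  T = 342.0 K: K = (3.169, 0.368), RR gives ψ = 0.297, H_out = 12.395 kJ/mol
  T = 334.6 K: K = (2.720, 0.331), RR gives ψ = 0.189, H_out = 7.579 kJ/mol
  T = 331.0 K: K = (2.518, 0.314), RR gives ψ = 0.127, H_out = 4.870 kJ/mol
  T = 332.8 K: K = (2.618, 0.322), RR gives ψ = 0.159, H_out = 6.263 kJ/mol
Linear interpolation between T = 331.0 (H_out = 4.870) and T = 332.8 (H_out = 6.263) on hF = 6.145 gives T ≈ 332.6 K, at which ψ = 0.16.

T = 332.6 K, V/F = 0.16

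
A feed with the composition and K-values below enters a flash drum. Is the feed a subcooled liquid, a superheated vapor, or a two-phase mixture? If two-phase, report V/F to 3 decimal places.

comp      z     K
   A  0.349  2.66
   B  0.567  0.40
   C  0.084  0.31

two-phase, V/F = 0.178

ΣzᵢKᵢ = 1.181; Σzᵢ/Kᵢ = 1.820.
Both exceed 1, so a two-phase solution exists.
Material balance + equilibrium reduce to Σ zᵢ(Kᵢ−1)/(1+ψ(Kᵢ−1)) = 0.
Newton iteration, ψ⁰ = 0.69:
  ψ = 0.690: g = -0.4211, g' = -0.949 → ψ = 0.246
  ψ = 0.246: g = -0.0578, g' = -0.824 → ψ = 0.176
  ψ = 0.176: g = 0.0019, g' = -0.883 → ψ = 0.178
Converged at ψ = 0.178.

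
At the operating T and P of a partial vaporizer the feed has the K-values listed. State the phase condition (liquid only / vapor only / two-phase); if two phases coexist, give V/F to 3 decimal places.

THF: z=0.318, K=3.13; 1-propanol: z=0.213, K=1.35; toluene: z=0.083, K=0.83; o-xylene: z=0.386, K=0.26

ΣzᵢKᵢ = 1.452; Σzᵢ/Kᵢ = 1.844.
Both exceed 1, so a two-phase solution exists.
Rachford–Rice: g(ψ) = Σ zᵢ(Kᵢ−1)/(1+ψ(Kᵢ−1)) = 0.
Newton iteration, ψ⁰ = 0.5:
  ψ = 0.500: g = -0.0774, g' = -0.893 → ψ = 0.413
  ψ = 0.413: g = -0.0013, g' = -0.869 → ψ = 0.412
Converged at ψ = 0.412.

two-phase, V/F = 0.412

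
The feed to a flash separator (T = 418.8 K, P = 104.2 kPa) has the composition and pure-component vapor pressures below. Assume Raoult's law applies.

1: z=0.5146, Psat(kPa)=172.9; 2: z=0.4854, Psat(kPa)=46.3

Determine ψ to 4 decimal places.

Raoult's law: Kᵢ = Pᵢˢᵃᵗ/P = Pᵢˢᵃᵗ/104.2.
  K_1 = 172.9/104.2 = 1.659309, K_2 = 46.3/104.2 = 0.444338
Binary case is linear: z₁(K₁−1)(1+ψ(K₂−1)) + z₂(K₂−1)(1+ψ(K₁−1)) = 0
⇒ ψ = [z₁(K₁−1)+z₂(K₂−1)] / [−(K₁−1)(K₂−1)] = 0.06956/0.36635 = 0.1899

ψ = 0.1899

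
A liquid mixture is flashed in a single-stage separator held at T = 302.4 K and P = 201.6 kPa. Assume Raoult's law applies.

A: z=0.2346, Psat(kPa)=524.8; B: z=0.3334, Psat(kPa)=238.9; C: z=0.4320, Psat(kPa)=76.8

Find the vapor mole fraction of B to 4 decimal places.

Raoult's law: Kᵢ = Pᵢˢᵃᵗ/P = Pᵢˢᵃᵗ/201.6.
  K_A = 524.8/201.6 = 2.603175, K_B = 238.9/201.6 = 1.185020, K_C = 76.8/201.6 = 0.380952
Rachford–Rice: g(V/F) = Σ zᵢ(Kᵢ−1)/(1+V/F(Kᵢ−1)) = 0.
Feasibility: ΣzᵢKᵢ = 1.1704, Σzᵢ/Kᵢ = 1.5055 — both > 1, two phases present.
Newton iteration, V/F⁰ = 0.7:
  V/F = 0.7000: g = -0.24010, g' = -0.6584 → V/F = 0.3353
  V/F = 0.3353: g = -0.03479, g' = -0.5288 → V/F = 0.2695
  V/F = 0.2695: g = 0.00040, g' = -0.5429 → V/F = 0.2703
Converged at V/F = 0.2703.
Compositions from xᵢ = zᵢ/(1+V/F(Kᵢ−1)), yᵢ = Kᵢxᵢ:
  A: x = 0.1637, y = 0.4261
  B: x = 0.3175, y = 0.3763
  C: x = 0.5188, y = 0.1976

y_B = 0.3763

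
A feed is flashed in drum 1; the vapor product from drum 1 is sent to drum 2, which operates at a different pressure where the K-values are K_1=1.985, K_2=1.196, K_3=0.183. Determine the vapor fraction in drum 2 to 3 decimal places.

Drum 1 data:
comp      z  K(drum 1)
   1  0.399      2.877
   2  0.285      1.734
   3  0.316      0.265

V/F (drum 2) = 0.734

Drum 1:
Rachford–Rice: g(ψ₁) = Σ zᵢ(Kᵢ−1)/(1+ψ₁(Kᵢ−1)) = 0.
Check two-phase: ΣzᵢKᵢ = 1.726 > 1 and Σzᵢ/Kᵢ = 1.495 > 1, so g(0) = 0.726 > 0 and g(1) = -0.495 < 0.
Newton–Raphson from ψ₁ = 0.35:
  ψ₁ = 0.350: g = 0.3057, g' = -0.919 → ψ₁ = 0.683
  ψ₁ = 0.683: g = 0.0013, g' = -1.026 → ψ₁ = 0.684
Converged at ψ₁ = 0.684.
Drum-1 compositions:
  1: x = 0.175, y = 0.503
  2: x = 0.190, y = 0.329
  3: x = 0.636, y = 0.168
Drum-2 feed = drum-1 vapor: z₂ = (0.5026, 0.3290, 0.1684).
Drum 2:
Rachford–Rice: g(ψ₂) = Σ zᵢ(Kᵢ−1)/(1+ψ₂(Kᵢ−1)) = 0.
Check two-phase: ΣzᵢKᵢ = 1.422 > 1 and Σzᵢ/Kᵢ = 1.449 > 1, so g(0) = 0.422 > 0 and g(1) = -0.449 < 0.
Newton iteration, ψ₂⁰ = 0.54:
  ψ₂ = 0.540: g = 0.1352, g' = -0.578 → ψ₂ = 0.774
  ψ₂ = 0.774: g = -0.0373, g' = -0.998 → ψ₂ = 0.737
  ψ₂ = 0.737: g = -0.0023, g' = -0.882 → ψ₂ = 0.734
Converged at ψ₂ = 0.734.
  1: x = 0.292, y = 0.579
  2: x = 0.288, y = 0.344
  3: x = 0.421, y = 0.077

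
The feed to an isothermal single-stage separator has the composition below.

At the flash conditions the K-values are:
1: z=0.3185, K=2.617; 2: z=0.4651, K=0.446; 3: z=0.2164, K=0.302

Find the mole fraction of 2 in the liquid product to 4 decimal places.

x_2 = 0.4950

Let ψ = V/F and solve Σ zᵢ(Kᵢ−1)/(1+ψ(Kᵢ−1)) = 0.
Feasibility: ΣzᵢKᵢ = 1.1063, Σzᵢ/Kᵢ = 1.8811 — both > 1, two phases present.
Newton iteration, ψ⁰ = 0.5:
  ψ = 0.5000: g = -0.30363, g' = -0.7765 → ψ = 0.1090
  ψ = 0.1090: g = 0.00017, g' = -0.8872 → ψ = 0.1091
Converged at ψ = 0.1092.
Compositions from xᵢ = zᵢ/(1+ψ(Kᵢ−1)), yᵢ = Kᵢxᵢ:
  1: x = 0.2707, y = 0.7085
  2: x = 0.4950, y = 0.2208
  3: x = 0.2342, y = 0.0707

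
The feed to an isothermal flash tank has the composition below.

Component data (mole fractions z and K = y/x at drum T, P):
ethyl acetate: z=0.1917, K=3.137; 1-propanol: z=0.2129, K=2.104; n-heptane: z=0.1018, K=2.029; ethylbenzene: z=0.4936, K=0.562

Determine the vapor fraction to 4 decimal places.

Material balance + equilibrium reduce to Σ zᵢ(Kᵢ−1)/(1+ψ(Kᵢ−1)) = 0.
g(0) = ΣzᵢKᵢ − 1 = 0.5333 and g(1) = 1 − Σzᵢ/Kᵢ = -0.0908, so a root lies in (0, 1).
Iterate (Newton) starting at ψ = 0.63:
  ψ = 0.6300: g = 0.07819, g' = -0.4696 → ψ = 0.7965
  ψ = 0.7965: g = 0.00221, g' = -0.4493 → ψ = 0.8014
Converged at ψ = 0.8014.

ψ = 0.8014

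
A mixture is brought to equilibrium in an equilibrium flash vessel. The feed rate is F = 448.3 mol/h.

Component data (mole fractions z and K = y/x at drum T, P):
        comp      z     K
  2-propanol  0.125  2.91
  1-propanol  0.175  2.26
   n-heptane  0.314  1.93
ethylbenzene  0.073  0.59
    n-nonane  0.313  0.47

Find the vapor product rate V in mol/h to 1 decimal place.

V = 391.6 mol/h

Material balance + equilibrium reduce to Σ zᵢ(Kᵢ−1)/(1+V/F(Kᵢ−1)) = 0.
Feasibility: ΣzᵢKᵢ = 1.555, Σzᵢ/Kᵢ = 1.073 — both > 1, two phases present.
Newton–Raphson from V/F = 0.36:
  V/F = 0.360: g = 0.2718, g' = -0.595 → V/F = 0.817
  V/F = 0.817: g = 0.0304, g' = -0.526 → V/F = 0.875
  V/F = 0.875: g = -0.0005, g' = -0.545 → V/F = 0.874
Converged at V/F = 0.874.
Then V = V/F·F = 0.8736·448.3 = 391.6 mol/h and L = F − V = 56.7 mol/h.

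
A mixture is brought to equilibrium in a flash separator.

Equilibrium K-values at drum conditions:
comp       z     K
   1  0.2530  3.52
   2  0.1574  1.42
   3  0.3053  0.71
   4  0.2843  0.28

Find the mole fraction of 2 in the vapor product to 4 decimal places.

Material balance + equilibrium reduce to Σ zᵢ(Kᵢ−1)/(1+ψ(Kᵢ−1)) = 0.
g(0) = ΣzᵢKᵢ − 1 = 0.4104 and g(1) = 1 − Σzᵢ/Kᵢ = -0.6281, so a root lies in (0, 1).
Newton iteration, ψ⁰ = 0.45:
  ψ = 0.4500: g = -0.05027, g' = -0.7289 → ψ = 0.3810
  ψ = 0.3810: g = 0.00062, g' = -0.7511 → ψ = 0.3819
Converged at ψ = 0.3819.
Compositions from xᵢ = zᵢ/(1+ψ(Kᵢ−1)), yᵢ = Kᵢxᵢ:
  1: x = 0.1289, y = 0.4538
  2: x = 0.1356, y = 0.1926
  3: x = 0.3433, y = 0.2438
  4: x = 0.3921, y = 0.1098

y_2 = 0.1926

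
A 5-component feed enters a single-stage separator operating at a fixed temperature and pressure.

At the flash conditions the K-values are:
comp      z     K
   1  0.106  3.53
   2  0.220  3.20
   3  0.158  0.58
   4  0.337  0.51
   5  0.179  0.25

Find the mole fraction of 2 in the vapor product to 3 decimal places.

y_2 = 0.423

Let β = V/F and solve Σ zᵢ(Kᵢ−1)/(1+β(Kᵢ−1)) = 0.
Feasibility: ΣzᵢKᵢ = 1.386, Σzᵢ/Kᵢ = 1.748 — both > 1, two phases present.
Newton–Raphson from β = 0.5:
  β = 0.500: g = -0.1686, g' = -0.818 → β = 0.294
  β = 0.294: g = 0.0070, g' = -0.928 → β = 0.301
Converged at β = 0.301.
Compositions from xᵢ = zᵢ/(1+β(Kᵢ−1)), yᵢ = Kᵢxᵢ:
  1: x = 0.060, y = 0.212
  2: x = 0.132, y = 0.423
  3: x = 0.181, y = 0.105
  4: x = 0.395, y = 0.202
  5: x = 0.231, y = 0.058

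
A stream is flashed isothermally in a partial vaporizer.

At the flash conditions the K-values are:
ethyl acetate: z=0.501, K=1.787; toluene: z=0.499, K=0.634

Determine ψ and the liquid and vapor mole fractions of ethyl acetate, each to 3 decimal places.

Rachford–Rice: g(ψ) = Σ zᵢ(Kᵢ−1)/(1+ψ(Kᵢ−1)) = 0.
g(0) = ΣzᵢKᵢ − 1 = 0.212 and g(1) = 1 − Σzᵢ/Kᵢ = -0.067, so a root lies in (0, 1).
Binary case is linear: z₁(K₁−1)(1+ψ(K₂−1)) + z₂(K₂−1)(1+ψ(K₁−1)) = 0
⇒ ψ = [z₁(K₁−1)+z₂(K₂−1)] / [−(K₁−1)(K₂−1)] = 0.2117/0.2880 = 0.735
Compositions from xᵢ = zᵢ/(1+ψ(Kᵢ−1)), yᵢ = Kᵢxᵢ:
  ethyl acetate: x = 0.317, y = 0.567
  toluene: x = 0.683, y = 0.433

ψ = 0.735, x_ethyl acetate = 0.317, y_ethyl acetate = 0.567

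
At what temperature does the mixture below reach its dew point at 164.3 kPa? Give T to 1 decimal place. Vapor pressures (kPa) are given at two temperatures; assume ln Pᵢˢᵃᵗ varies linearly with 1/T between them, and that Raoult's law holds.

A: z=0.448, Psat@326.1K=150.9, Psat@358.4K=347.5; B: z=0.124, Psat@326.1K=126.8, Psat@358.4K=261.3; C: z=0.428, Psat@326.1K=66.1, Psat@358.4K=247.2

Dew-point temperature: Σzᵢ·P/Pᵢˢᵃᵗ(T) = 1. Interpolate ln Pᵢˢᵃᵗ = aᵢ + bᵢ/T.
  T = 326.1 K: ΣzᵢP/Pᵢˢᵃᵗ = 1.7123
  T = 358.4 K: ΣzᵢP/Pᵢˢᵃᵗ = 0.5743
  T = 342.2 K: ΣzᵢP/Pᵢˢᵃᵗ = 0.9601
  T = 334.1 K: ΣzᵢP/Pᵢˢᵃᵗ = 1.2727
  T = 338.1 K: ΣzᵢP/Pᵢˢᵃᵗ = 1.1049
  T = 340.1 K: ΣzᵢP/Pᵢˢᵃᵗ = 1.0311
Interpolating between 340.1 K and 342.2 K gives T ≈ 341.0 K.

T = 341.0 K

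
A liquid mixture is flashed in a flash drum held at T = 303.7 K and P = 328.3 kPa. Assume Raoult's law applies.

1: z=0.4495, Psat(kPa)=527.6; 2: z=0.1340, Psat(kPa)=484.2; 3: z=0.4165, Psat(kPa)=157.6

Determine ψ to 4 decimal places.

Raoult's law: Kᵢ = Pᵢˢᵃᵗ/P = Pᵢˢᵃᵗ/328.3.
  K_1 = 527.6/328.3 = 1.607067, K_2 = 484.2/328.3 = 1.474871, K_3 = 157.6/328.3 = 0.480049
Let ψ = V/F and solve Σ zᵢ(Kᵢ−1)/(1+ψ(Kᵢ−1)) = 0.
Feasibility: ΣzᵢKᵢ = 1.1199, Σzᵢ/Kᵢ = 1.2382 — both > 1, two phases present.
Newton iteration, ψ⁰ = 0.38:
  ψ = 0.3800: g = 0.00575, g' = -0.3059 → ψ = 0.3988
  ψ = 0.3988: g = -0.00002, g' = -0.3080 → ψ = 0.3987
Converged at ψ = 0.3987.

ψ = 0.3987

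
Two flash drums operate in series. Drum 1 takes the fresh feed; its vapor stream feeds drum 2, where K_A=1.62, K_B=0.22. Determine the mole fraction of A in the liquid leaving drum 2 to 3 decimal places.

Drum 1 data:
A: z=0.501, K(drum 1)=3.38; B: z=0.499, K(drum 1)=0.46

x_A (drum 2) = 0.557

Drum 1:
Rachford–Rice: g(ψ₁) = Σ zᵢ(Kᵢ−1)/(1+ψ₁(Kᵢ−1)) = 0.
Feasibility: ΣzᵢKᵢ = 1.923, Σzᵢ/Kᵢ = 1.233 — both > 1, two phases present.
Binary case is linear: z₁(K₁−1)(1+ψ₁(K₂−1)) + z₂(K₂−1)(1+ψ₁(K₁−1)) = 0
⇒ ψ₁ = [z₁(K₁−1)+z₂(K₂−1)] / [−(K₁−1)(K₂−1)] = 0.9229/1.2852 = 0.718
Drum-1 compositions:
  A: x = 0.185, y = 0.625
  B: x = 0.815, y = 0.375
Drum-2 feed = drum-1 vapor: z₂ = (0.6251, 0.3749).
Drum 2:
Let ψ₂ = V/F and solve Σ zᵢ(Kᵢ−1)/(1+ψ₂(Kᵢ−1)) = 0.
Check two-phase: ΣzᵢKᵢ = 1.095 > 1 and Σzᵢ/Kᵢ = 2.090 > 1, so g(0) = 0.095 > 0 and g(1) = -1.090 < 0.
Newton iteration, ψ₂⁰ = 0.5:
  ψ₂ = 0.500: g = -0.1836, g' = -0.753 → ψ₂ = 0.256
  ψ₂ = 0.256: g = -0.0311, g' = -0.535 → ψ₂ = 0.198
  ψ₂ = 0.198: g = -0.0008, g' = -0.510 → ψ₂ = 0.197
Converged at ψ₂ = 0.197.
  A: x = 0.557, y = 0.903
  B: x = 0.443, y = 0.097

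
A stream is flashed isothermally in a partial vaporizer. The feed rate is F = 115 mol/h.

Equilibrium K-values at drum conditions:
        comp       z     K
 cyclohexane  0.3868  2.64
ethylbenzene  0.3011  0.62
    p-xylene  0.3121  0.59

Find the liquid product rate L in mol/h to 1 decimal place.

L = 45.5 mol/h

Newton iteration, V/F⁰ = 0.32:
  V/F = 0.3200: g = 0.13848, g' = -0.5733 → V/F = 0.5615
  V/F = 0.5615: g = 0.01854, g' = -0.4407 → V/F = 0.6036
  V/F = 0.6036: g = 0.00026, g' = -0.4286 → V/F = 0.6042
Converged at V/F = 0.6042.
Then V = V/F·F = 0.6042·115 = 69.5 mol/h and L = F − V = 45.5 mol/h.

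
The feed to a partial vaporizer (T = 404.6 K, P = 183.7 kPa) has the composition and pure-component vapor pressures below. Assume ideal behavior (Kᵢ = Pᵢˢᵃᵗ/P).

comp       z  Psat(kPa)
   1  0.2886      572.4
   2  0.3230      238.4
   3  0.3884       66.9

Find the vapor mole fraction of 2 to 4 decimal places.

y_2 = 0.3623

Raoult's law: Kᵢ = Pᵢˢᵃᵗ/P = Pᵢˢᵃᵗ/183.7.
  K_1 = 572.4/183.7 = 3.115950, K_2 = 238.4/183.7 = 1.297768, K_3 = 66.9/183.7 = 0.364181
Let β = V/F and solve Σ zᵢ(Kᵢ−1)/(1+β(Kᵢ−1)) = 0.
Feasibility: ΣzᵢKᵢ = 1.4599, Σzᵢ/Kᵢ = 1.4080 — both > 1, two phases present.
Newton–Raphson from β = 0.5:
  β = 0.5000: g = 0.01839, g' = -0.6643 → β = 0.5277
Converged at β = 0.5277.
Compositions from xᵢ = zᵢ/(1+β(Kᵢ−1)), yᵢ = Kᵢxᵢ:
  1: x = 0.1364, y = 0.4249
  2: x = 0.2791, y = 0.3623
  3: x = 0.5845, y = 0.2129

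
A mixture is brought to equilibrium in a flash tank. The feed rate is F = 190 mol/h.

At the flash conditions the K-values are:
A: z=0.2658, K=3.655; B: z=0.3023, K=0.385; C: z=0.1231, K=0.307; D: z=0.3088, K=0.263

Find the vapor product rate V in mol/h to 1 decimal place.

V = 21.8 mol/h

Material balance + equilibrium reduce to Σ zᵢ(Kᵢ−1)/(1+ψ(Kᵢ−1)) = 0.
g(0) = ΣzᵢKᵢ − 1 = 0.2069 and g(1) = 1 − Σzᵢ/Kᵢ = -1.4330, so a root lies in (0, 1).
Newton iteration, ψ⁰ = 0.5:
  ψ = 0.5000: g = -0.45620, g' = -1.1433 → ψ = 0.1010
  ψ = 0.1010: g = 0.02065, g' = -1.5592 → ψ = 0.1142
  ψ = 0.1142: g = 0.00036, g' = -1.5050 → ψ = 0.1145
Converged at ψ = 0.1145.
Then V = ψ·F = 0.1145·190 = 21.8 mol/h and L = F − V = 168.2 mol/h.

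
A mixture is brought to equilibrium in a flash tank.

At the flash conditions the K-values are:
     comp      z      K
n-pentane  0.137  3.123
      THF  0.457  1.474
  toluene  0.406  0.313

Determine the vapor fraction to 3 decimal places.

Rachford–Rice: g(ψ) = Σ zᵢ(Kᵢ−1)/(1+ψ(Kᵢ−1)) = 0.
Check two-phase: ΣzᵢKᵢ = 1.229 > 1 and Σzᵢ/Kᵢ = 1.651 > 1, so g(0) = 0.229 > 0 and g(1) = -0.651 < 0.
Newton–Raphson from ψ = 0.5:
  ψ = 0.500: g = -0.1087, g' = -0.657 → ψ = 0.335
  ψ = 0.335: g = -0.0052, g' = -0.611 → ψ = 0.326
Converged at ψ = 0.326.

ψ = 0.326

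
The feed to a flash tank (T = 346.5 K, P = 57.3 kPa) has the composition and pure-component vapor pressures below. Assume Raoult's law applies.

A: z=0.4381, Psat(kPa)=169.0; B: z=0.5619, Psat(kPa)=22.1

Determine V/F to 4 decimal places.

V/F = 0.4249

Raoult's law: Kᵢ = Pᵢˢᵃᵗ/P = Pᵢˢᵃᵗ/57.3.
  K_A = 169.0/57.3 = 2.949389, K_B = 22.1/57.3 = 0.385689
Binary case is linear: z₁(K₁−1)(1+V/F(K₂−1)) + z₂(K₂−1)(1+V/F(K₁−1)) = 0
⇒ V/F = [z₁(K₁−1)+z₂(K₂−1)] / [−(K₁−1)(K₂−1)] = 0.50885/1.19753 = 0.4249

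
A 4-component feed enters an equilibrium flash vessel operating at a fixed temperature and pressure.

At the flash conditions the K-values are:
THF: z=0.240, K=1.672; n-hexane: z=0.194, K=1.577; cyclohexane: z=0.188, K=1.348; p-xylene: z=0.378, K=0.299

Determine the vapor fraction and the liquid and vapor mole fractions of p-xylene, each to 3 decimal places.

ψ = 0.189, x_p-xylene = 0.436, y_p-xylene = 0.130

Let ψ = V/F and solve Σ zᵢ(Kᵢ−1)/(1+ψ(Kᵢ−1)) = 0.
Check two-phase: ΣzᵢKᵢ = 1.074 > 1 and Σzᵢ/Kᵢ = 1.670 > 1, so g(0) = 0.074 > 0 and g(1) = -0.670 < 0.
Newton iteration, ψ⁰ = 0.5:
  ψ = 0.500: g = -0.1447, g' = -0.556 → ψ = 0.240
  ψ = 0.240: g = -0.0210, g' = -0.418 → ψ = 0.190
  ψ = 0.190: g = -0.0003, g' = -0.405 → ψ = 0.189
Converged at ψ = 0.189.
Compositions from xᵢ = zᵢ/(1+ψ(Kᵢ−1)), yᵢ = Kᵢxᵢ:
  THF: x = 0.213, y = 0.356
  n-hexane: x = 0.175, y = 0.276
  cyclohexane: x = 0.176, y = 0.238
  p-xylene: x = 0.436, y = 0.130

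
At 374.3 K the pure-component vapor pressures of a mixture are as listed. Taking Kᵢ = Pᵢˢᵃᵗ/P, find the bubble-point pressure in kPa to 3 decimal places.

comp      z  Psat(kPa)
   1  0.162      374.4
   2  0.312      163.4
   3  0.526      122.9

Pbub = 176.279 kPa

At the bubble point ψ → 0, so ΣzᵢKᵢ = 1 with Kᵢ = Pᵢˢᵃᵗ/P ⇒ P = ΣzᵢPᵢˢᵃᵗ.
P = 0.162·374.4 + 0.312·163.4 + 0.526·122.9 = 176.279 kPa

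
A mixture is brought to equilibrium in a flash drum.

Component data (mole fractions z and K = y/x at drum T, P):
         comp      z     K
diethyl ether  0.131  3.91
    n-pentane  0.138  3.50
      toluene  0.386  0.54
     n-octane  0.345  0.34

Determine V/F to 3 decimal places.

Rachford–Rice: g(V/F) = Σ zᵢ(Kᵢ−1)/(1+V/F(Kᵢ−1)) = 0.
g(0) = ΣzᵢKᵢ − 1 = 0.321 and g(1) = 1 − Σzᵢ/Kᵢ = -0.802, so a root lies in (0, 1).
Iterate (Newton) starting at V/F = 0.45:
  V/F = 0.450: g = -0.2204, g' = -0.833 → V/F = 0.185
  V/F = 0.185: g = 0.0298, g' = -1.163 → V/F = 0.211
  V/F = 0.211: g = 0.0009, g' = -1.099 → V/F = 0.212
Converged at V/F = 0.212.

V/F = 0.212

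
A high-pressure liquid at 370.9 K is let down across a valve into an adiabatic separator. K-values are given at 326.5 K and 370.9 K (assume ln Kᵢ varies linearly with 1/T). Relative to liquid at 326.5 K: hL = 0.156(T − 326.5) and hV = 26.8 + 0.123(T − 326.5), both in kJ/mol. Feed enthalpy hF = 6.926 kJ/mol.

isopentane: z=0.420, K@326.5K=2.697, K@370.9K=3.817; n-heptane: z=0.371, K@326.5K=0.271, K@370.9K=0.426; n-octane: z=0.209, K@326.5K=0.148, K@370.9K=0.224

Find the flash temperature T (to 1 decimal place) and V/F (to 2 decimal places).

T = 331.4 K, V/F = 0.23

Adiabatic flash: solve Rachford–Rice at each trial T, then check hF = ψ·hV(T) + (1−ψ)·hL(T).
  T = 326.5 K: K = (2.697, 0.271, 0.148), RR gives ψ = 0.201, H_out = 5.380 kJ/mol
  T = 370.9 K: K = (3.817, 0.426, 0.224), RR gives ψ = 0.438, H_out = 18.012 kJ/mol
  T = 348.7 K: K = (3.244, 0.345, 0.184), RR gives ψ = 0.328, H_out = 12.025 kJ/mol
  T = 337.6 K: K = (2.967, 0.307, 0.166), RR gives ψ = 0.268, H_out = 8.829 kJ/mol
  T = 332.1 K: K = (2.832, 0.289, 0.157), RR gives ψ = 0.236, H_out = 7.159 kJ/mol
  T = 329.3 K: K = (2.764, 0.280, 0.152), RR gives ψ = 0.219, H_out = 6.281 kJ/mol
  T = 330.7 K: K = (2.798, 0.284, 0.155), RR gives ψ = 0.228, H_out = 6.723 kJ/mol
Linear interpolation between T = 330.7 (H_out = 6.723) and T = 332.1 (H_out = 7.159) on hF = 6.926 gives T ≈ 331.4 K, at which ψ = 0.23.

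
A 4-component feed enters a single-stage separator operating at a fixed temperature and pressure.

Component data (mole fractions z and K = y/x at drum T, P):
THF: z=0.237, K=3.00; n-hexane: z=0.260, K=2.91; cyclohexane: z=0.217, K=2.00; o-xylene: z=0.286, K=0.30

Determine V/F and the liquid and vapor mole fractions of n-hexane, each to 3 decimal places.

Rachford–Rice: g(V/F) = Σ zᵢ(Kᵢ−1)/(1+V/F(Kᵢ−1)) = 0.
Feasibility: ΣzᵢKᵢ = 1.987, Σzᵢ/Kᵢ = 1.230 — both > 1, two phases present.
Iterate (Newton) starting at V/F = 0.5:
  V/F = 0.500: g = 0.3277, g' = -0.913 → V/F = 0.859
  V/F = 0.859: g = -0.0227, g' = -1.208 → V/F = 0.840
Converged at V/F = 0.840.
Compositions from xᵢ = zᵢ/(1+V/F(Kᵢ−1)), yᵢ = Kᵢxᵢ:
  THF: x = 0.088, y = 0.265
  n-hexane: x = 0.100, y = 0.291
  cyclohexane: x = 0.118, y = 0.236
  o-xylene: x = 0.694, y = 0.208

V/F = 0.840, x_n-hexane = 0.100, y_n-hexane = 0.291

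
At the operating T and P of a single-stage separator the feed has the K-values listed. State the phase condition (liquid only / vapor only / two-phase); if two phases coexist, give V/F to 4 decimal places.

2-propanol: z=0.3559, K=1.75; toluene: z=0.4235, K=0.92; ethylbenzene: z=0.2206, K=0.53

ΣzᵢKᵢ = 1.1294; Σzᵢ/Kᵢ = 1.0799.
Both exceed 1, so a two-phase solution exists.
Material balance + equilibrium reduce to Σ zᵢ(Kᵢ−1)/(1+ψ(Kᵢ−1)) = 0.
Iterate (Newton) starting at ψ = 0.5:
  ψ = 0.5000: g = 0.02330, g' = -0.1921 → ψ = 0.6213
  ψ = 0.6213: g = -0.00002, g' = -0.1934 → ψ = 0.6212
Converged at ψ = 0.6212.

two-phase, V/F = 0.6212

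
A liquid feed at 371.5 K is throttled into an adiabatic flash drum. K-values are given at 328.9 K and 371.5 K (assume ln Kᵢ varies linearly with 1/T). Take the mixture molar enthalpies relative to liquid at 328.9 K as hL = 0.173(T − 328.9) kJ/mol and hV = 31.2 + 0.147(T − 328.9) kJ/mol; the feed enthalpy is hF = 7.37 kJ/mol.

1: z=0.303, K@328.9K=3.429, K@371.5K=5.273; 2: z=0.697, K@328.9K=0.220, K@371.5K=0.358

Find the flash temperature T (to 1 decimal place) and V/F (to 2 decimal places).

T = 341.2 K, V/F = 0.17

Adiabatic flash: solve Rachford–Rice at each trial T, then check hF = ψ·hV(T) + (1−ψ)·hL(T).
  T = 328.9 K: K = (3.429, 0.220), RR gives ψ = 0.102, H_out = 3.167 kJ/mol
  T = 371.5 K: K = (5.273, 0.358), RR gives ψ = 0.309, H_out = 16.664 kJ/mol
  T = 350.2 K: K = (4.308, 0.285), RR gives ψ = 0.213, H_out = 10.212 kJ/mol
  T = 339.5 K: K = (3.855, 0.251), RR gives ψ = 0.161, H_out = 6.798 kJ/mol
  T = 344.9 K: K = (4.081, 0.268), RR gives ψ = 0.188, H_out = 8.545 kJ/mol
  T = 342.2 K: K = (3.967, 0.259), RR gives ψ = 0.174, H_out = 7.678 kJ/mol
  T = 340.9 K: K = (3.913, 0.255), RR gives ψ = 0.168, H_out = 7.256 kJ/mol
  T = 341.5 K: K = (3.938, 0.257), RR gives ψ = 0.171, H_out = 7.452 kJ/mol
Linear interpolation between T = 340.9 (H_out = 7.256) and T = 341.5 (H_out = 7.452) on hF = 7.37 gives T ≈ 341.2 K, at which ψ = 0.17.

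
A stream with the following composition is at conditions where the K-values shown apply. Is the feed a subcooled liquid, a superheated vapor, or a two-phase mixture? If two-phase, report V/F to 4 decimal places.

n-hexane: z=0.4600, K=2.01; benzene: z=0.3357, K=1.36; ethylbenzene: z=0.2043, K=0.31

two-phase, V/F = 0.8522

ΣzᵢKᵢ = 1.4445; Σzᵢ/Kᵢ = 1.1347.
Both exceed 1, so a two-phase solution exists.
Let ψ = V/F and solve Σ zᵢ(Kᵢ−1)/(1+ψ(Kᵢ−1)) = 0.
Iterate (Newton) starting at ψ = 0.5:
  ψ = 0.5000: g = 0.19590, g' = -0.4651 → ψ = 0.9212
  ψ = 0.9212: g = -0.05543, g' = -0.8830 → ψ = 0.8584
  ψ = 0.8584: g = -0.00459, g' = -0.7452 → ψ = 0.8522
Converged at ψ = 0.8522.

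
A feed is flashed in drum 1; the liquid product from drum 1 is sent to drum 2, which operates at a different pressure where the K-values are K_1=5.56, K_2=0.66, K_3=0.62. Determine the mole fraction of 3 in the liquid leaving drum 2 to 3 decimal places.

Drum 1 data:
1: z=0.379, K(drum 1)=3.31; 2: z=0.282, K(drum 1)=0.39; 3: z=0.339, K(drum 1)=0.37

x_3 (drum 2) = 0.512

Drum 1:
Rachford–Rice: g(ψ₁) = Σ zᵢ(Kᵢ−1)/(1+ψ₁(Kᵢ−1)) = 0.
g(0) = ΣzᵢKᵢ − 1 = 0.490 and g(1) = 1 − Σzᵢ/Kᵢ = -0.754, so a root lies in (0, 1).
Newton iteration, ψ₁⁰ = 0.5:
  ψ₁ = 0.500: g = -0.1530, g' = -0.939 → ψ₁ = 0.337
  ψ₁ = 0.337: g = 0.0045, g' = -1.022 → ψ₁ = 0.342
Converged at ψ₁ = 0.342.
Drum-1 compositions:
  1: x = 0.212, y = 0.701
  2: x = 0.356, y = 0.139
  3: x = 0.432, y = 0.160
Drum-2 feed = drum-1 liquid: z₂ = (0.2119, 0.3562, 0.4319).
Drum 2:
Rachford–Rice: g(ψ₂) = Σ zᵢ(Kᵢ−1)/(1+ψ₂(Kᵢ−1)) = 0.
g(0) = ΣzᵢKᵢ − 1 = 0.681 and g(1) = 1 − Σzᵢ/Kᵢ = -0.274, so a root lies in (0, 1).
Newton–Raphson from ψ₂ = 0.5:
  ψ₂ = 0.500: g = -0.0540, g' = -0.564 → ψ₂ = 0.404
  ψ₂ = 0.404: g = 0.0054, g' = -0.687 → ψ₂ = 0.412
Converged at ψ₂ = 0.412.
  1: x = 0.074, y = 0.409
  2: x = 0.414, y = 0.273
  3: x = 0.512, y = 0.318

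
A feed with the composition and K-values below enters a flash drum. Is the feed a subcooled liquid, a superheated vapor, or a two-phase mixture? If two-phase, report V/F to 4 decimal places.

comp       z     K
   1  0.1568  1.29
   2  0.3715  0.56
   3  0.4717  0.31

ΣzᵢKᵢ = 0.5565; Σzᵢ/Kᵢ = 2.3066.
Since ΣzᵢKᵢ < 1 the mixture is below its bubble point — single liquid phase.

subcooled liquid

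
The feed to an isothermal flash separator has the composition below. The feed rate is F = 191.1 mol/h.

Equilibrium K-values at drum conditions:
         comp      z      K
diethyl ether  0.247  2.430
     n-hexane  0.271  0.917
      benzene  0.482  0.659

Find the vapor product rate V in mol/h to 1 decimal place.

V = 84.1 mol/h

Material balance + equilibrium reduce to Σ zᵢ(Kᵢ−1)/(1+V/F(Kᵢ−1)) = 0.
Feasibility: ΣzᵢKᵢ = 1.166, Σzᵢ/Kᵢ = 1.129 — both > 1, two phases present.
Iterate (Newton) starting at V/F = 0.5:
  V/F = 0.500: g = -0.0157, g' = -0.255 → V/F = 0.439
  V/F = 0.439: g = 0.0004, g' = -0.270 → V/F = 0.440
Converged at V/F = 0.440.
Then V = V/F·F = 0.4403·191.1 = 84.1 mol/h and L = F − V = 107.0 mol/h.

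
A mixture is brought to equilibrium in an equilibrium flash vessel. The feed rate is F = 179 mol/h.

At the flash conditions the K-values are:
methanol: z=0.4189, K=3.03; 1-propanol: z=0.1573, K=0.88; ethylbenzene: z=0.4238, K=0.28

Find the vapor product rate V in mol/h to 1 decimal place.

Material balance + equilibrium reduce to Σ zᵢ(Kᵢ−1)/(1+β(Kᵢ−1)) = 0.
g(0) = ΣzᵢKᵢ − 1 = 0.5264 and g(1) = 1 − Σzᵢ/Kᵢ = -0.8306, so a root lies in (0, 1).
Newton–Raphson from β = 0.53:
  β = 0.5300: g = -0.10395, g' = -0.9777 → β = 0.4237
  β = 0.4237: g = -0.00179, g' = -0.9564 → β = 0.4218
Converged at β = 0.4218.
Then V = β·F = 0.4218·179 = 75.5 mol/h and L = F − V = 103.5 mol/h.

V = 75.5 mol/h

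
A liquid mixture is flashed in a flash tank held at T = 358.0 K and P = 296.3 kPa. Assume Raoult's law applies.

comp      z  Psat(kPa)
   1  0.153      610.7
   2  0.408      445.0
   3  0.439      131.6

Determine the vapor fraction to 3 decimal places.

ψ = 0.322

Raoult's law: Kᵢ = Pᵢˢᵃᵗ/P = Pᵢˢᵃᵗ/296.3.
  K_1 = 610.7/296.3 = 2.06109, K_2 = 445.0/296.3 = 1.50186, K_3 = 131.6/296.3 = 0.44414
Material balance + equilibrium reduce to Σ zᵢ(Kᵢ−1)/(1+ψ(Kᵢ−1)) = 0.
g(0) = ΣzᵢKᵢ − 1 = 0.123 and g(1) = 1 − Σzᵢ/Kᵢ = -0.334, so a root lies in (0, 1).
Newton iteration, ψ⁰ = 0.5:
  ψ = 0.500: g = -0.0682, g' = -0.399 → ψ = 0.329
  ψ = 0.329: g = -0.0026, g' = -0.374 → ψ = 0.322
Converged at ψ = 0.322.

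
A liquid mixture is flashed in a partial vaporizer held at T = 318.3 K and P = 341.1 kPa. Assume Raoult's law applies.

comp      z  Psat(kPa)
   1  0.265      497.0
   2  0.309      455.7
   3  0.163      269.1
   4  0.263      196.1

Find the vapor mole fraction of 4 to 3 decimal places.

Raoult's law: Kᵢ = Pᵢˢᵃᵗ/P = Pᵢˢᵃᵗ/341.1.
  K_1 = 497.0/341.1 = 1.45705, K_2 = 455.7/341.1 = 1.33597, K_3 = 269.1/341.1 = 0.78892, K_4 = 196.1/341.1 = 0.57490
Material balance + equilibrium reduce to Σ zᵢ(Kᵢ−1)/(1+ψ(Kᵢ−1)) = 0.
g(0) = ΣzᵢKᵢ − 1 = 0.079 and g(1) = 1 − Σzᵢ/Kᵢ = -0.077, so a root lies in (0, 1).
Newton–Raphson from ψ = 0.38:
  ψ = 0.380: g = 0.0245, g' = -0.144 → ψ = 0.550
  ψ = 0.550: g = -0.0005, g' = -0.150 → ψ = 0.547
Converged at ψ = 0.547.
Compositions from xᵢ = zᵢ/(1+ψ(Kᵢ−1)), yᵢ = Kᵢxᵢ:
  1: x = 0.212, y = 0.309
  2: x = 0.261, y = 0.349
  3: x = 0.184, y = 0.145
  4: x = 0.343, y = 0.197

y_4 = 0.197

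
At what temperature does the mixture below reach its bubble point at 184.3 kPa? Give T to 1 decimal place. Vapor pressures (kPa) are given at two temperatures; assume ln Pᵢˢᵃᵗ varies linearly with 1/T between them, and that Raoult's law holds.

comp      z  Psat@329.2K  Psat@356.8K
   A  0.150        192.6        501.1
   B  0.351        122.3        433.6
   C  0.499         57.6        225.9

Bubble-point temperature: ΣzᵢPᵢˢᵃᵗ(T) = P. Interpolate ln Pᵢˢᵃᵗ = aᵢ + bᵢ/T.
  T = 329.2 K: ΣzᵢPᵢˢᵃᵗ = 100.56 kPa
  T = 356.8 K: ΣzᵢPᵢˢᵃᵗ = 340.08 kPa
  T = 343.0 K: ΣzᵢPᵢˢᵃᵗ = 188.92 kPa
  T = 336.1 K: ΣzᵢPᵢˢᵃᵗ = 138.61 kPa
  T = 339.6 K: ΣzᵢPᵢˢᵃᵗ = 162.41 kPa
  T = 341.3 K: ΣzᵢPᵢˢᵃᵗ = 175.22 kPa
Interpolating between 341.3 K and 343.0 K gives T ≈ 342.4 K.

T = 342.4 K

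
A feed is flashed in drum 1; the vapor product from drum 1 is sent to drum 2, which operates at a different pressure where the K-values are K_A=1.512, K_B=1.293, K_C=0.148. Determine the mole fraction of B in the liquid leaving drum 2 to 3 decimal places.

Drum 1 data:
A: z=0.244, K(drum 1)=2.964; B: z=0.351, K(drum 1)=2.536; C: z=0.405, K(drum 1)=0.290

Drum 1:
Let ψ₁ = V/F and solve Σ zᵢ(Kᵢ−1)/(1+ψ₁(Kᵢ−1)) = 0.
Feasibility: ΣzᵢKᵢ = 1.731, Σzᵢ/Kᵢ = 1.617 — both > 1, two phases present.
Newton iteration, ψ₁⁰ = 0.35:
  ψ₁ = 0.350: g = 0.2520, g' = -1.042 → ψ₁ = 0.592
  ψ₁ = 0.592: g = 0.0082, g' = -1.036 → ψ₁ = 0.600
Converged at ψ₁ = 0.600.
Drum-1 compositions:
  A: x = 0.112, y = 0.332
  B: x = 0.183, y = 0.463
  C: x = 0.705, y = 0.205
Drum-2 feed = drum-1 vapor: z₂ = (0.3321, 0.4634, 0.2045).
Drum 2:
Newton–Raphson from ψ₂ = 0.66:
  ψ₂ = 0.660: g = -0.1573, g' = -0.852 → ψ₂ = 0.475
  ψ₂ = 0.475: g = -0.0369, g' = -0.506 → ψ₂ = 0.402
  ψ₂ = 0.402: g = -0.0027, g' = -0.435 → ψ₂ = 0.396
Converged at ψ₂ = 0.396.
  A: x = 0.276, y = 0.417
  B: x = 0.415, y = 0.537
  C: x = 0.309, y = 0.046

x_B (drum 2) = 0.415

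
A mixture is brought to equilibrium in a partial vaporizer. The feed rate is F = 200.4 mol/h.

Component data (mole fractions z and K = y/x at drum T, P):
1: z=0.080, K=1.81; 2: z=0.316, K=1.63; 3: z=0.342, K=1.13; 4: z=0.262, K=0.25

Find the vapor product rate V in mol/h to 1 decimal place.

V = 64.8 mol/h

Material balance + equilibrium reduce to Σ zᵢ(Kᵢ−1)/(1+ψ(Kᵢ−1)) = 0.
Check two-phase: ΣzᵢKᵢ = 1.112 > 1 and Σzᵢ/Kᵢ = 1.589 > 1, so g(0) = 0.112 > 0 and g(1) = -0.589 < 0.
Newton iteration, ψ⁰ = 0.62:
  ψ = 0.620: g = -0.1398, g' = -0.608 → ψ = 0.390
  ψ = 0.390: g = -0.0264, g' = -0.411 → ψ = 0.326
  ψ = 0.326: g = -0.0009, g' = -0.383 → ψ = 0.323
Converged at ψ = 0.323.
Then V = ψ·F = 0.3233·200.4 = 64.8 mol/h and L = F − V = 135.6 mol/h.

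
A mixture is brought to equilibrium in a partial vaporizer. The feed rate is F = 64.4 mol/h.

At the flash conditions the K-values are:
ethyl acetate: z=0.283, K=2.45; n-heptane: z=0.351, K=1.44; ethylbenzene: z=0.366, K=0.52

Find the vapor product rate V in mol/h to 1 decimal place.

V = 54.7 mol/h

Rachford–Rice: g(V/F) = Σ zᵢ(Kᵢ−1)/(1+V/F(Kᵢ−1)) = 0.
g(0) = ΣzᵢKᵢ − 1 = 0.389 and g(1) = 1 − Σzᵢ/Kᵢ = -0.063, so a root lies in (0, 1).
Newton iteration, V/F⁰ = 0.5:
  V/F = 0.500: g = 0.1333, g' = -0.392 → V/F = 0.840
  V/F = 0.840: g = 0.0032, g' = -0.394 → V/F = 0.849
Converged at V/F = 0.849.
Then V = V/F·F = 0.8486·64.4 = 54.7 mol/h and L = F − V = 9.7 mol/h.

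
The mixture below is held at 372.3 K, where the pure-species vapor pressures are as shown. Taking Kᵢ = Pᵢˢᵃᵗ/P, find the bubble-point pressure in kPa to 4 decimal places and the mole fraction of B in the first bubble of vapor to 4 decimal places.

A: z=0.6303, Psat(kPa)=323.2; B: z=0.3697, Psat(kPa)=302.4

At the bubble point ψ → 0, so ΣzᵢKᵢ = 1 with Kᵢ = Pᵢˢᵃᵗ/P ⇒ P = ΣzᵢPᵢˢᵃᵗ.
P = 0.6303·323.2 + 0.3697·302.4 = 315.5102 kPa
yᵢ = zᵢPᵢˢᵃᵗ/P ⇒ y_B = 0.3697·302.4/315.5102 = 0.3543

Pbub = 315.5102 kPa, y_B = 0.3543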